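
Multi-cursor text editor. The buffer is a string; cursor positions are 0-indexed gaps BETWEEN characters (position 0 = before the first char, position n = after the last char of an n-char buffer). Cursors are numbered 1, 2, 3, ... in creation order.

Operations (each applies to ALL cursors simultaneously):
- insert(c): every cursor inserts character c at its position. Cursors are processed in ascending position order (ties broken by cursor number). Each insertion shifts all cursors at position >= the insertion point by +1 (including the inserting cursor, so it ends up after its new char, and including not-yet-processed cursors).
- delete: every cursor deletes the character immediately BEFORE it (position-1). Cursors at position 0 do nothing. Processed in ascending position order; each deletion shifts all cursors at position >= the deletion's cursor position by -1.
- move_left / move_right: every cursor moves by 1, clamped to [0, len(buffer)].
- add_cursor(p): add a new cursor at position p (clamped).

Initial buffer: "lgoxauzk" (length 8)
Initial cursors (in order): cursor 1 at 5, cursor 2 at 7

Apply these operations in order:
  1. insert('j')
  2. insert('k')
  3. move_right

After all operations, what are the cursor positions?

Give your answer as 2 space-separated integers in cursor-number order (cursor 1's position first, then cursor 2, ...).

Answer: 8 12

Derivation:
After op 1 (insert('j')): buffer="lgoxajuzjk" (len 10), cursors c1@6 c2@9, authorship .....1..2.
After op 2 (insert('k')): buffer="lgoxajkuzjkk" (len 12), cursors c1@7 c2@11, authorship .....11..22.
After op 3 (move_right): buffer="lgoxajkuzjkk" (len 12), cursors c1@8 c2@12, authorship .....11..22.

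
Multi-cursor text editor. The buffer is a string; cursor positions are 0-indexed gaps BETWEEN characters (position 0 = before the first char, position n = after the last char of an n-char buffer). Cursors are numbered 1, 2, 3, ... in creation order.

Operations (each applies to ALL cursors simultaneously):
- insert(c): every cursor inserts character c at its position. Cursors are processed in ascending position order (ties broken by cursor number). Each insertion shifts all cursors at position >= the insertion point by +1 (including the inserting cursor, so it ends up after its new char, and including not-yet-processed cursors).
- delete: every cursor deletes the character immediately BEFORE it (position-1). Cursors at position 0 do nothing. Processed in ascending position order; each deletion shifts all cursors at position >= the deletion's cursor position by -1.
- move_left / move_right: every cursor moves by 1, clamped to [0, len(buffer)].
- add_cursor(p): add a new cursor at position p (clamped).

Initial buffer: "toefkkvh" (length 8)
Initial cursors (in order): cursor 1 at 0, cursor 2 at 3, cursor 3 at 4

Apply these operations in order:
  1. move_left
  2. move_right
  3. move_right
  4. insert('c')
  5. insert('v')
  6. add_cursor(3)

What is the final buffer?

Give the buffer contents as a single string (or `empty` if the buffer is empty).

After op 1 (move_left): buffer="toefkkvh" (len 8), cursors c1@0 c2@2 c3@3, authorship ........
After op 2 (move_right): buffer="toefkkvh" (len 8), cursors c1@1 c2@3 c3@4, authorship ........
After op 3 (move_right): buffer="toefkkvh" (len 8), cursors c1@2 c2@4 c3@5, authorship ........
After op 4 (insert('c')): buffer="tocefckckvh" (len 11), cursors c1@3 c2@6 c3@8, authorship ..1..2.3...
After op 5 (insert('v')): buffer="tocvefcvkcvkvh" (len 14), cursors c1@4 c2@8 c3@11, authorship ..11..22.33...
After op 6 (add_cursor(3)): buffer="tocvefcvkcvkvh" (len 14), cursors c4@3 c1@4 c2@8 c3@11, authorship ..11..22.33...

Answer: tocvefcvkcvkvh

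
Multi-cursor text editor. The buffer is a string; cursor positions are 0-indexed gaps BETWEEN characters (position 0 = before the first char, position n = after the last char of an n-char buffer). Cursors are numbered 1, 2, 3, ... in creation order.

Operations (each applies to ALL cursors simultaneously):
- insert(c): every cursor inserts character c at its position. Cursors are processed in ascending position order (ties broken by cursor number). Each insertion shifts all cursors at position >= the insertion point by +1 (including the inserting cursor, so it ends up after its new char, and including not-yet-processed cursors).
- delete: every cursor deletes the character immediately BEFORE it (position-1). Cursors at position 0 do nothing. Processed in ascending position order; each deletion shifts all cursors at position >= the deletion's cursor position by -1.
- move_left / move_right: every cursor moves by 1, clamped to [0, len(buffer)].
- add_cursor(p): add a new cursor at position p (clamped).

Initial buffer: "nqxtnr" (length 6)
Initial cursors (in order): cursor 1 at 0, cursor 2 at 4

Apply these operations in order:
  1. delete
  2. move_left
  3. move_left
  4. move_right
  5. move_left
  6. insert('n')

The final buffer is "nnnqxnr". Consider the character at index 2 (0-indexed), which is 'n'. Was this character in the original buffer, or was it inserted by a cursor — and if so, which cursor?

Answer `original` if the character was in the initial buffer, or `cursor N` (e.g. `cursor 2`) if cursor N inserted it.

Answer: cursor 2

Derivation:
After op 1 (delete): buffer="nqxnr" (len 5), cursors c1@0 c2@3, authorship .....
After op 2 (move_left): buffer="nqxnr" (len 5), cursors c1@0 c2@2, authorship .....
After op 3 (move_left): buffer="nqxnr" (len 5), cursors c1@0 c2@1, authorship .....
After op 4 (move_right): buffer="nqxnr" (len 5), cursors c1@1 c2@2, authorship .....
After op 5 (move_left): buffer="nqxnr" (len 5), cursors c1@0 c2@1, authorship .....
After op 6 (insert('n')): buffer="nnnqxnr" (len 7), cursors c1@1 c2@3, authorship 1.2....
Authorship (.=original, N=cursor N): 1 . 2 . . . .
Index 2: author = 2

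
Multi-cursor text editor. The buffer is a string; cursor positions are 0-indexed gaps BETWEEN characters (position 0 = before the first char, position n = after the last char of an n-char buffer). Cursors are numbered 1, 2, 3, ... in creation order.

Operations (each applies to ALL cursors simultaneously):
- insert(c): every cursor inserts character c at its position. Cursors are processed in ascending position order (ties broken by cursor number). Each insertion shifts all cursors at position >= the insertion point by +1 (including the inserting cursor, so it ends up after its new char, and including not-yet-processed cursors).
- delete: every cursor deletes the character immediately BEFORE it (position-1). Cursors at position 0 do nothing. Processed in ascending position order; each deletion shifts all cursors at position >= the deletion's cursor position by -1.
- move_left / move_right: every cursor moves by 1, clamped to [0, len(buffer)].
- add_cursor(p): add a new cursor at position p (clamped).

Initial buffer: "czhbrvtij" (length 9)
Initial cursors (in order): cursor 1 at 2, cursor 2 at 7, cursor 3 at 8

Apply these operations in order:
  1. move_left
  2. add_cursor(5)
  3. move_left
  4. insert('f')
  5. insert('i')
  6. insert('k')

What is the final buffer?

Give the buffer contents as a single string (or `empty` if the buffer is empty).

After op 1 (move_left): buffer="czhbrvtij" (len 9), cursors c1@1 c2@6 c3@7, authorship .........
After op 2 (add_cursor(5)): buffer="czhbrvtij" (len 9), cursors c1@1 c4@5 c2@6 c3@7, authorship .........
After op 3 (move_left): buffer="czhbrvtij" (len 9), cursors c1@0 c4@4 c2@5 c3@6, authorship .........
After op 4 (insert('f')): buffer="fczhbfrfvftij" (len 13), cursors c1@1 c4@6 c2@8 c3@10, authorship 1....4.2.3...
After op 5 (insert('i')): buffer="ficzhbfirfivfitij" (len 17), cursors c1@2 c4@8 c2@11 c3@14, authorship 11....44.22.33...
After op 6 (insert('k')): buffer="fikczhbfikrfikvfiktij" (len 21), cursors c1@3 c4@10 c2@14 c3@18, authorship 111....444.222.333...

Answer: fikczhbfikrfikvfiktij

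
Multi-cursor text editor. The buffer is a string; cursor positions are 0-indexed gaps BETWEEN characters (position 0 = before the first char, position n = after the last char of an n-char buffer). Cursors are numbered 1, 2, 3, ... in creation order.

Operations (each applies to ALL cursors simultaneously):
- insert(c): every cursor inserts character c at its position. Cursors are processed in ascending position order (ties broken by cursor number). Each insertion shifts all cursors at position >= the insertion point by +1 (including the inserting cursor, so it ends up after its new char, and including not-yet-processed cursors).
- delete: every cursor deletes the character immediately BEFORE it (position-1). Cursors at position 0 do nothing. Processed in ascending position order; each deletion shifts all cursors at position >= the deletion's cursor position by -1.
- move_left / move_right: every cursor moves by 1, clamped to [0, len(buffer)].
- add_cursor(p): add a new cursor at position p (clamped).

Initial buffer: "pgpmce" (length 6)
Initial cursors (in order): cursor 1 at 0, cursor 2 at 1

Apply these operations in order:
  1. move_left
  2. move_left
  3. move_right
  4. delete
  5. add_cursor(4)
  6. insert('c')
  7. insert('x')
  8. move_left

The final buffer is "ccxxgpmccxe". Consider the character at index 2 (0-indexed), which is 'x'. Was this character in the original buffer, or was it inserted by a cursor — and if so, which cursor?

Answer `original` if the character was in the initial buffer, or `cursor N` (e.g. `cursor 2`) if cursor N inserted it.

Answer: cursor 1

Derivation:
After op 1 (move_left): buffer="pgpmce" (len 6), cursors c1@0 c2@0, authorship ......
After op 2 (move_left): buffer="pgpmce" (len 6), cursors c1@0 c2@0, authorship ......
After op 3 (move_right): buffer="pgpmce" (len 6), cursors c1@1 c2@1, authorship ......
After op 4 (delete): buffer="gpmce" (len 5), cursors c1@0 c2@0, authorship .....
After op 5 (add_cursor(4)): buffer="gpmce" (len 5), cursors c1@0 c2@0 c3@4, authorship .....
After op 6 (insert('c')): buffer="ccgpmcce" (len 8), cursors c1@2 c2@2 c3@7, authorship 12....3.
After op 7 (insert('x')): buffer="ccxxgpmccxe" (len 11), cursors c1@4 c2@4 c3@10, authorship 1212....33.
After op 8 (move_left): buffer="ccxxgpmccxe" (len 11), cursors c1@3 c2@3 c3@9, authorship 1212....33.
Authorship (.=original, N=cursor N): 1 2 1 2 . . . . 3 3 .
Index 2: author = 1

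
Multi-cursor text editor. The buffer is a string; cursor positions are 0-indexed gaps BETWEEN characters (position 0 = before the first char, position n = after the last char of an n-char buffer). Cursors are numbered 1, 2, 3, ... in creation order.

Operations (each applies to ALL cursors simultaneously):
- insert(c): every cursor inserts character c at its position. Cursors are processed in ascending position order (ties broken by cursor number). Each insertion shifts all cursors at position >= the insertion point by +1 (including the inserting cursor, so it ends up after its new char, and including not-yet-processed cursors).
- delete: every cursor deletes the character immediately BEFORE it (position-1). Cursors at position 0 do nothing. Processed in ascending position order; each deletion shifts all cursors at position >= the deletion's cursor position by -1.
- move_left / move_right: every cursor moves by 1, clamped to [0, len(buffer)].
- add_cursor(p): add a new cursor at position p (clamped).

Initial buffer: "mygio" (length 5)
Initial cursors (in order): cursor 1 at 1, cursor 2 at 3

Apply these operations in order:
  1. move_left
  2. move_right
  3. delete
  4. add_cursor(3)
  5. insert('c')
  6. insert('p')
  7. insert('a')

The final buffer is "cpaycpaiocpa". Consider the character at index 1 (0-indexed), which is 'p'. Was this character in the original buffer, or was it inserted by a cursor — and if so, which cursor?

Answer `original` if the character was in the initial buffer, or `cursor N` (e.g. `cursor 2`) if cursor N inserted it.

After op 1 (move_left): buffer="mygio" (len 5), cursors c1@0 c2@2, authorship .....
After op 2 (move_right): buffer="mygio" (len 5), cursors c1@1 c2@3, authorship .....
After op 3 (delete): buffer="yio" (len 3), cursors c1@0 c2@1, authorship ...
After op 4 (add_cursor(3)): buffer="yio" (len 3), cursors c1@0 c2@1 c3@3, authorship ...
After op 5 (insert('c')): buffer="cycioc" (len 6), cursors c1@1 c2@3 c3@6, authorship 1.2..3
After op 6 (insert('p')): buffer="cpycpiocp" (len 9), cursors c1@2 c2@5 c3@9, authorship 11.22..33
After op 7 (insert('a')): buffer="cpaycpaiocpa" (len 12), cursors c1@3 c2@7 c3@12, authorship 111.222..333
Authorship (.=original, N=cursor N): 1 1 1 . 2 2 2 . . 3 3 3
Index 1: author = 1

Answer: cursor 1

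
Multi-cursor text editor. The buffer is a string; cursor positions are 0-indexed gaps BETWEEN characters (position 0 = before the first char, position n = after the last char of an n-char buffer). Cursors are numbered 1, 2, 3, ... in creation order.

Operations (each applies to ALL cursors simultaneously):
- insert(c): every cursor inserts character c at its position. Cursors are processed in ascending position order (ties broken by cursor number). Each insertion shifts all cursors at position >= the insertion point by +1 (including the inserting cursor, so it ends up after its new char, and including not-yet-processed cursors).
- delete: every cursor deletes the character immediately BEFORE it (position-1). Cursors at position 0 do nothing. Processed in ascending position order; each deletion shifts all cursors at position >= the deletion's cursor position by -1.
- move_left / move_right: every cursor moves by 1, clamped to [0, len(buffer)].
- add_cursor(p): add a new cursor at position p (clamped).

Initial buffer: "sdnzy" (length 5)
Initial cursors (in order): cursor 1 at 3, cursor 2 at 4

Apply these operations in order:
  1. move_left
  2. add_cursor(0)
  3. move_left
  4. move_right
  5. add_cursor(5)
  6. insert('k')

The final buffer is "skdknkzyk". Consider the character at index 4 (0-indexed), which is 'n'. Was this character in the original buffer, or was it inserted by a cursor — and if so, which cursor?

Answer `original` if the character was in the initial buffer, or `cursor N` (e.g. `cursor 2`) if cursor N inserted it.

Answer: original

Derivation:
After op 1 (move_left): buffer="sdnzy" (len 5), cursors c1@2 c2@3, authorship .....
After op 2 (add_cursor(0)): buffer="sdnzy" (len 5), cursors c3@0 c1@2 c2@3, authorship .....
After op 3 (move_left): buffer="sdnzy" (len 5), cursors c3@0 c1@1 c2@2, authorship .....
After op 4 (move_right): buffer="sdnzy" (len 5), cursors c3@1 c1@2 c2@3, authorship .....
After op 5 (add_cursor(5)): buffer="sdnzy" (len 5), cursors c3@1 c1@2 c2@3 c4@5, authorship .....
After op 6 (insert('k')): buffer="skdknkzyk" (len 9), cursors c3@2 c1@4 c2@6 c4@9, authorship .3.1.2..4
Authorship (.=original, N=cursor N): . 3 . 1 . 2 . . 4
Index 4: author = original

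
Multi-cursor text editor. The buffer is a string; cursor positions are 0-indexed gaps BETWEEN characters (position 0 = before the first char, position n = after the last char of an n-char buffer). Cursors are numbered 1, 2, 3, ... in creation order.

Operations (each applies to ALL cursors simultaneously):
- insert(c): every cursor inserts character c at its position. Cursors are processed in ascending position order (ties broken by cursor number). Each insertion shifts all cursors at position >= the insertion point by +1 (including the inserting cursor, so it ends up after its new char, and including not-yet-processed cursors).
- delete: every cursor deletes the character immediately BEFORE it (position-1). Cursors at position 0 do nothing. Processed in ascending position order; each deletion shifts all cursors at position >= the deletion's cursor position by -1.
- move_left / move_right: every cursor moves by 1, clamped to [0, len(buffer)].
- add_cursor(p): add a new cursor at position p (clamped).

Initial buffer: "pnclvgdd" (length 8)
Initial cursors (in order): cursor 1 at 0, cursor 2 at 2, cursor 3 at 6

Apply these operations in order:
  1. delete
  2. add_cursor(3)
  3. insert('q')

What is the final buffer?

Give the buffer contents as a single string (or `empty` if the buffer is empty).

Answer: qpqclqvqdd

Derivation:
After op 1 (delete): buffer="pclvdd" (len 6), cursors c1@0 c2@1 c3@4, authorship ......
After op 2 (add_cursor(3)): buffer="pclvdd" (len 6), cursors c1@0 c2@1 c4@3 c3@4, authorship ......
After op 3 (insert('q')): buffer="qpqclqvqdd" (len 10), cursors c1@1 c2@3 c4@6 c3@8, authorship 1.2..4.3..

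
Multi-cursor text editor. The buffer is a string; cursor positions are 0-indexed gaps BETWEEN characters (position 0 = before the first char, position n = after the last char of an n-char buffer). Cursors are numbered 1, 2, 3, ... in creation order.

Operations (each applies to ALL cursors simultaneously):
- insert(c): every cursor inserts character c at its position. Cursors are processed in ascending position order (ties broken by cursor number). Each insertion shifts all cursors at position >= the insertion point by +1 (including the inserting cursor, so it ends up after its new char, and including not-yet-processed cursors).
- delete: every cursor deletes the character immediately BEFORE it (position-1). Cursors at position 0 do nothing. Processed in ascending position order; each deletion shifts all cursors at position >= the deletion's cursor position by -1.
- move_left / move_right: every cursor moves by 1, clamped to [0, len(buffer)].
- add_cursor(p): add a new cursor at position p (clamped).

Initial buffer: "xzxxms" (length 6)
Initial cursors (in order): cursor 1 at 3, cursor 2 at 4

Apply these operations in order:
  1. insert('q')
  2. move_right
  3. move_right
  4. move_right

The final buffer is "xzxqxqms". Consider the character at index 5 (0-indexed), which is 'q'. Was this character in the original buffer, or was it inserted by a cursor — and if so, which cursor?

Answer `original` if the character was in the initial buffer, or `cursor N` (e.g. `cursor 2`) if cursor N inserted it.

After op 1 (insert('q')): buffer="xzxqxqms" (len 8), cursors c1@4 c2@6, authorship ...1.2..
After op 2 (move_right): buffer="xzxqxqms" (len 8), cursors c1@5 c2@7, authorship ...1.2..
After op 3 (move_right): buffer="xzxqxqms" (len 8), cursors c1@6 c2@8, authorship ...1.2..
After op 4 (move_right): buffer="xzxqxqms" (len 8), cursors c1@7 c2@8, authorship ...1.2..
Authorship (.=original, N=cursor N): . . . 1 . 2 . .
Index 5: author = 2

Answer: cursor 2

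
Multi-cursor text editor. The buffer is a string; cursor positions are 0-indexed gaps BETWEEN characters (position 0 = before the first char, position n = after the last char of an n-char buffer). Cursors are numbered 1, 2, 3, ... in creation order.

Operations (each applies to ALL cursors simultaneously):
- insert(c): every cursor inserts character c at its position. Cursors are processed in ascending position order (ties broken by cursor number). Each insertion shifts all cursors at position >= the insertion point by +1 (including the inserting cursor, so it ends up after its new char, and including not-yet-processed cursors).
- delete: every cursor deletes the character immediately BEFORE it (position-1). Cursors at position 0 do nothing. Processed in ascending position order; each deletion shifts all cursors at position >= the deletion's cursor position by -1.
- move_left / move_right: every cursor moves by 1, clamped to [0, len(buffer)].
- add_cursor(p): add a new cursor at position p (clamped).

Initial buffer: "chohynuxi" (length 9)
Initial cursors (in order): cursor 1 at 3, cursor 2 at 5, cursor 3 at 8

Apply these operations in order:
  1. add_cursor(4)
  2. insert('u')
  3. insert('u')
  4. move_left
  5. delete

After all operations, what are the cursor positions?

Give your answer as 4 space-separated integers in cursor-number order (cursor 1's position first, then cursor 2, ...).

Answer: 3 7 11 5

Derivation:
After op 1 (add_cursor(4)): buffer="chohynuxi" (len 9), cursors c1@3 c4@4 c2@5 c3@8, authorship .........
After op 2 (insert('u')): buffer="chouhuyunuxui" (len 13), cursors c1@4 c4@6 c2@8 c3@12, authorship ...1.4.2...3.
After op 3 (insert('u')): buffer="chouuhuuyuunuxuui" (len 17), cursors c1@5 c4@8 c2@11 c3@16, authorship ...11.44.22...33.
After op 4 (move_left): buffer="chouuhuuyuunuxuui" (len 17), cursors c1@4 c4@7 c2@10 c3@15, authorship ...11.44.22...33.
After op 5 (delete): buffer="chouhuyunuxui" (len 13), cursors c1@3 c4@5 c2@7 c3@11, authorship ...1.4.2...3.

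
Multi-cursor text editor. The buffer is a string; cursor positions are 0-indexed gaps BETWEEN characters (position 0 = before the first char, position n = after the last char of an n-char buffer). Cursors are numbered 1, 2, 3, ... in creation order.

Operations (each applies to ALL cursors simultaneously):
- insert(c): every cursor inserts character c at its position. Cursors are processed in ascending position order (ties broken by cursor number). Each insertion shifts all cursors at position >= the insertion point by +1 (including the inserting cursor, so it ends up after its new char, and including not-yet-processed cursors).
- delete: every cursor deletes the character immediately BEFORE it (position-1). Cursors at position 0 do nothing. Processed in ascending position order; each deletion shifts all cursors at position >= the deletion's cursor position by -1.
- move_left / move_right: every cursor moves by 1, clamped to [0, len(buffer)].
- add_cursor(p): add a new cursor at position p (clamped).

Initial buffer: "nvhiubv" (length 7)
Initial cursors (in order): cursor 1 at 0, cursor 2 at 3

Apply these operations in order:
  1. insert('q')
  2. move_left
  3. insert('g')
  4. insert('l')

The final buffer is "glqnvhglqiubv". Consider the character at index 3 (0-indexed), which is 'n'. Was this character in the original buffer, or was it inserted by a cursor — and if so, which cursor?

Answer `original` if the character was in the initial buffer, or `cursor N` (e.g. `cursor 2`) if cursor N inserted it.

Answer: original

Derivation:
After op 1 (insert('q')): buffer="qnvhqiubv" (len 9), cursors c1@1 c2@5, authorship 1...2....
After op 2 (move_left): buffer="qnvhqiubv" (len 9), cursors c1@0 c2@4, authorship 1...2....
After op 3 (insert('g')): buffer="gqnvhgqiubv" (len 11), cursors c1@1 c2@6, authorship 11...22....
After op 4 (insert('l')): buffer="glqnvhglqiubv" (len 13), cursors c1@2 c2@8, authorship 111...222....
Authorship (.=original, N=cursor N): 1 1 1 . . . 2 2 2 . . . .
Index 3: author = original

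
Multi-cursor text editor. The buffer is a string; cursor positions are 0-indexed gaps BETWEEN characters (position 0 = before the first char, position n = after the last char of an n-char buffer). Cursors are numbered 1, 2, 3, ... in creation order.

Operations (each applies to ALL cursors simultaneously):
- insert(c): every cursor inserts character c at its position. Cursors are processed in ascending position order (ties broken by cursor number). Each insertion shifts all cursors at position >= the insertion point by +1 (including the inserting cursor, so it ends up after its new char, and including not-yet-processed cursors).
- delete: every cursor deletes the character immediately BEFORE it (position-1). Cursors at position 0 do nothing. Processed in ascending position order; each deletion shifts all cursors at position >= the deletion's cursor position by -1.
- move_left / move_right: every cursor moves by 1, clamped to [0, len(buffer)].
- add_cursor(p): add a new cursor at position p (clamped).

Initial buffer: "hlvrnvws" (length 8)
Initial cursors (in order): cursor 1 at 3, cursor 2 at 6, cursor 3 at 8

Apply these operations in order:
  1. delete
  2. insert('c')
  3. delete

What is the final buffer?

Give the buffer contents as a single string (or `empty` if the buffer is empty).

After op 1 (delete): buffer="hlrnw" (len 5), cursors c1@2 c2@4 c3@5, authorship .....
After op 2 (insert('c')): buffer="hlcrncwc" (len 8), cursors c1@3 c2@6 c3@8, authorship ..1..2.3
After op 3 (delete): buffer="hlrnw" (len 5), cursors c1@2 c2@4 c3@5, authorship .....

Answer: hlrnw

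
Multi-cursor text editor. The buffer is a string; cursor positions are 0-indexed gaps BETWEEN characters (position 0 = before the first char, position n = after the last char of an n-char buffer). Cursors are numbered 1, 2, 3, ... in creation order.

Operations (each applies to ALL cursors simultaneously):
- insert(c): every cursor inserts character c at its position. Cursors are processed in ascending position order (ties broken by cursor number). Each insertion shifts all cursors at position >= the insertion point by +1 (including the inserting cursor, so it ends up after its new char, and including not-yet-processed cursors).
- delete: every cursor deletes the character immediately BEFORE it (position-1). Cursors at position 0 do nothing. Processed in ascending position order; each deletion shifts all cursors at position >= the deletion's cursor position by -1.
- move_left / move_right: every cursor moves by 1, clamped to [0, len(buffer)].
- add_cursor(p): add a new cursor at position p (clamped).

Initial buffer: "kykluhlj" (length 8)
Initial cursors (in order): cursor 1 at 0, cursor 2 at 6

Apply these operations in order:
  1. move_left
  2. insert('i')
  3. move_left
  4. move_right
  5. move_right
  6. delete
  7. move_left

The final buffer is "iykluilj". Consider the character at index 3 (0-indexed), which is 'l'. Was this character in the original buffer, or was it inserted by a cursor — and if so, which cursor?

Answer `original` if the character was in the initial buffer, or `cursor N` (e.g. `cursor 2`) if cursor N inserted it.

Answer: original

Derivation:
After op 1 (move_left): buffer="kykluhlj" (len 8), cursors c1@0 c2@5, authorship ........
After op 2 (insert('i')): buffer="ikykluihlj" (len 10), cursors c1@1 c2@7, authorship 1.....2...
After op 3 (move_left): buffer="ikykluihlj" (len 10), cursors c1@0 c2@6, authorship 1.....2...
After op 4 (move_right): buffer="ikykluihlj" (len 10), cursors c1@1 c2@7, authorship 1.....2...
After op 5 (move_right): buffer="ikykluihlj" (len 10), cursors c1@2 c2@8, authorship 1.....2...
After op 6 (delete): buffer="iykluilj" (len 8), cursors c1@1 c2@6, authorship 1....2..
After op 7 (move_left): buffer="iykluilj" (len 8), cursors c1@0 c2@5, authorship 1....2..
Authorship (.=original, N=cursor N): 1 . . . . 2 . .
Index 3: author = original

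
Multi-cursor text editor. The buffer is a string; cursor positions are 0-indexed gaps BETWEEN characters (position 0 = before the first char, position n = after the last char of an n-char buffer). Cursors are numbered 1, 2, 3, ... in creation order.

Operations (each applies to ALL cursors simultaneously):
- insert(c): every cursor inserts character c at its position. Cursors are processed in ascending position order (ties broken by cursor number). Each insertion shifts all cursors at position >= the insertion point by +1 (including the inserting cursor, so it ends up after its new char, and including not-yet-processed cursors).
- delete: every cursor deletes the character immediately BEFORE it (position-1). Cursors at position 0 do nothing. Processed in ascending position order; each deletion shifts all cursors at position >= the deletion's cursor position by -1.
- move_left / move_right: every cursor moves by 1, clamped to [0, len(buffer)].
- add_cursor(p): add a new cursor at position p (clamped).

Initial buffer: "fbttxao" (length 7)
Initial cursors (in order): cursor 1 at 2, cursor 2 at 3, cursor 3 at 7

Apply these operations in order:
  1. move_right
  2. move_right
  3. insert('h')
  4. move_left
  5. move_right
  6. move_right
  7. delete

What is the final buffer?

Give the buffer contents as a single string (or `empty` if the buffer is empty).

Answer: fbtthho

Derivation:
After op 1 (move_right): buffer="fbttxao" (len 7), cursors c1@3 c2@4 c3@7, authorship .......
After op 2 (move_right): buffer="fbttxao" (len 7), cursors c1@4 c2@5 c3@7, authorship .......
After op 3 (insert('h')): buffer="fbtthxhaoh" (len 10), cursors c1@5 c2@7 c3@10, authorship ....1.2..3
After op 4 (move_left): buffer="fbtthxhaoh" (len 10), cursors c1@4 c2@6 c3@9, authorship ....1.2..3
After op 5 (move_right): buffer="fbtthxhaoh" (len 10), cursors c1@5 c2@7 c3@10, authorship ....1.2..3
After op 6 (move_right): buffer="fbtthxhaoh" (len 10), cursors c1@6 c2@8 c3@10, authorship ....1.2..3
After op 7 (delete): buffer="fbtthho" (len 7), cursors c1@5 c2@6 c3@7, authorship ....12.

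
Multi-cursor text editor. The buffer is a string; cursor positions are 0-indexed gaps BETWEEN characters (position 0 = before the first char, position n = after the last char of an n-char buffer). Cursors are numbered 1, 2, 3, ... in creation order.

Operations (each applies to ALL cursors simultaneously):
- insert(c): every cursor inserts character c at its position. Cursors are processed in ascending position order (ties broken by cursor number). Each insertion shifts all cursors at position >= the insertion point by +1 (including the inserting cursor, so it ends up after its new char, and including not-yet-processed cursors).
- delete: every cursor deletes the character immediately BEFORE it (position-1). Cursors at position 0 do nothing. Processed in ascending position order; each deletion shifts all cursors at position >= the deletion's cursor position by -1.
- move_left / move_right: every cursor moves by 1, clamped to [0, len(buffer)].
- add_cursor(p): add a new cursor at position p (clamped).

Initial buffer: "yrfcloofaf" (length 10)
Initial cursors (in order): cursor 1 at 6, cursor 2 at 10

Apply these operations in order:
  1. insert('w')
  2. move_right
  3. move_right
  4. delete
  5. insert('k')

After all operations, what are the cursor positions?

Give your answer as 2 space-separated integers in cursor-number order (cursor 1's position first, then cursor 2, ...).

After op 1 (insert('w')): buffer="yrfclowofafw" (len 12), cursors c1@7 c2@12, authorship ......1....2
After op 2 (move_right): buffer="yrfclowofafw" (len 12), cursors c1@8 c2@12, authorship ......1....2
After op 3 (move_right): buffer="yrfclowofafw" (len 12), cursors c1@9 c2@12, authorship ......1....2
After op 4 (delete): buffer="yrfclowoaf" (len 10), cursors c1@8 c2@10, authorship ......1...
After op 5 (insert('k')): buffer="yrfclowokafk" (len 12), cursors c1@9 c2@12, authorship ......1.1..2

Answer: 9 12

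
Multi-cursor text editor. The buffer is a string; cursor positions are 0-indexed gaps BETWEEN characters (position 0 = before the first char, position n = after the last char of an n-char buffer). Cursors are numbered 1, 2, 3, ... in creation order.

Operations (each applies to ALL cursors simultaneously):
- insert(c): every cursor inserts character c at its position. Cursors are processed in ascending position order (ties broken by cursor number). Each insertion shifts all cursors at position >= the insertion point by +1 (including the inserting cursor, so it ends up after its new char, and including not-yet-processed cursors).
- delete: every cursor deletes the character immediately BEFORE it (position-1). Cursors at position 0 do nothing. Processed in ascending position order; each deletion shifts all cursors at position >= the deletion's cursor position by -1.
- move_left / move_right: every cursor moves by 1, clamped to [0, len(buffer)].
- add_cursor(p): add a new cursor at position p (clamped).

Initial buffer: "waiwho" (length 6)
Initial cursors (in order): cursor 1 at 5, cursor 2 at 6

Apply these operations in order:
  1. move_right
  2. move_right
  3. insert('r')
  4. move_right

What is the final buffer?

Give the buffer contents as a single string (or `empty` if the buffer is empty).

Answer: waiwhorr

Derivation:
After op 1 (move_right): buffer="waiwho" (len 6), cursors c1@6 c2@6, authorship ......
After op 2 (move_right): buffer="waiwho" (len 6), cursors c1@6 c2@6, authorship ......
After op 3 (insert('r')): buffer="waiwhorr" (len 8), cursors c1@8 c2@8, authorship ......12
After op 4 (move_right): buffer="waiwhorr" (len 8), cursors c1@8 c2@8, authorship ......12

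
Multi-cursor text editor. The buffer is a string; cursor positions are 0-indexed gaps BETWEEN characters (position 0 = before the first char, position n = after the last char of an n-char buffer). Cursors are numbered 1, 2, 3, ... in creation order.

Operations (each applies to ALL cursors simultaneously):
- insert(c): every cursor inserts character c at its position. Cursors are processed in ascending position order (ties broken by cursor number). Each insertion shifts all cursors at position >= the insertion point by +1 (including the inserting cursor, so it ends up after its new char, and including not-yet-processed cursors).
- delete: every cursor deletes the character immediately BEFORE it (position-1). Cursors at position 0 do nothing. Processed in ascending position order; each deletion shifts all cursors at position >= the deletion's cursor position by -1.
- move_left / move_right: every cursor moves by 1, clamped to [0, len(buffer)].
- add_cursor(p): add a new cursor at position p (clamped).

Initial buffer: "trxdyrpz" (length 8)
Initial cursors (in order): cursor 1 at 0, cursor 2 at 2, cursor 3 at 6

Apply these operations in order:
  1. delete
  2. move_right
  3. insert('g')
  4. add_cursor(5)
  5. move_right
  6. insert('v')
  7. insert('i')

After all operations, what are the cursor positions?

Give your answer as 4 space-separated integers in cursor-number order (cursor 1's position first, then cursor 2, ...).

After op 1 (delete): buffer="txdypz" (len 6), cursors c1@0 c2@1 c3@4, authorship ......
After op 2 (move_right): buffer="txdypz" (len 6), cursors c1@1 c2@2 c3@5, authorship ......
After op 3 (insert('g')): buffer="tgxgdypgz" (len 9), cursors c1@2 c2@4 c3@8, authorship .1.2...3.
After op 4 (add_cursor(5)): buffer="tgxgdypgz" (len 9), cursors c1@2 c2@4 c4@5 c3@8, authorship .1.2...3.
After op 5 (move_right): buffer="tgxgdypgz" (len 9), cursors c1@3 c2@5 c4@6 c3@9, authorship .1.2...3.
After op 6 (insert('v')): buffer="tgxvgdvyvpgzv" (len 13), cursors c1@4 c2@7 c4@9 c3@13, authorship .1.12.2.4.3.3
After op 7 (insert('i')): buffer="tgxvigdviyvipgzvi" (len 17), cursors c1@5 c2@9 c4@12 c3@17, authorship .1.112.22.44.3.33

Answer: 5 9 17 12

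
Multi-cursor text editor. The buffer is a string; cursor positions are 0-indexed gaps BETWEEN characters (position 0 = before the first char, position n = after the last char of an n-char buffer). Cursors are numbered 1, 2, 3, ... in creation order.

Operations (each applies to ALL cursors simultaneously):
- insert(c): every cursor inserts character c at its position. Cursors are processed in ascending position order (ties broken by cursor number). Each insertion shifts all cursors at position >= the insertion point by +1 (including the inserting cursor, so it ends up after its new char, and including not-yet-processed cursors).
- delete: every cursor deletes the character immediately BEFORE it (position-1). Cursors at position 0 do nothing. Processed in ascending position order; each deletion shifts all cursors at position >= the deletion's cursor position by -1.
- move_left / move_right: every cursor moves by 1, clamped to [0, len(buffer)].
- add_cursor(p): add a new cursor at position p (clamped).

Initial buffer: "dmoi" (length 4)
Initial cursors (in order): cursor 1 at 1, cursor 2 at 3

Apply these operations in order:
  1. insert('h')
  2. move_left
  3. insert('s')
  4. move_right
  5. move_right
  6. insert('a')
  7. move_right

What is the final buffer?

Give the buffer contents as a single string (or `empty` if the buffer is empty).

Answer: dshmaoshia

Derivation:
After op 1 (insert('h')): buffer="dhmohi" (len 6), cursors c1@2 c2@5, authorship .1..2.
After op 2 (move_left): buffer="dhmohi" (len 6), cursors c1@1 c2@4, authorship .1..2.
After op 3 (insert('s')): buffer="dshmoshi" (len 8), cursors c1@2 c2@6, authorship .11..22.
After op 4 (move_right): buffer="dshmoshi" (len 8), cursors c1@3 c2@7, authorship .11..22.
After op 5 (move_right): buffer="dshmoshi" (len 8), cursors c1@4 c2@8, authorship .11..22.
After op 6 (insert('a')): buffer="dshmaoshia" (len 10), cursors c1@5 c2@10, authorship .11.1.22.2
After op 7 (move_right): buffer="dshmaoshia" (len 10), cursors c1@6 c2@10, authorship .11.1.22.2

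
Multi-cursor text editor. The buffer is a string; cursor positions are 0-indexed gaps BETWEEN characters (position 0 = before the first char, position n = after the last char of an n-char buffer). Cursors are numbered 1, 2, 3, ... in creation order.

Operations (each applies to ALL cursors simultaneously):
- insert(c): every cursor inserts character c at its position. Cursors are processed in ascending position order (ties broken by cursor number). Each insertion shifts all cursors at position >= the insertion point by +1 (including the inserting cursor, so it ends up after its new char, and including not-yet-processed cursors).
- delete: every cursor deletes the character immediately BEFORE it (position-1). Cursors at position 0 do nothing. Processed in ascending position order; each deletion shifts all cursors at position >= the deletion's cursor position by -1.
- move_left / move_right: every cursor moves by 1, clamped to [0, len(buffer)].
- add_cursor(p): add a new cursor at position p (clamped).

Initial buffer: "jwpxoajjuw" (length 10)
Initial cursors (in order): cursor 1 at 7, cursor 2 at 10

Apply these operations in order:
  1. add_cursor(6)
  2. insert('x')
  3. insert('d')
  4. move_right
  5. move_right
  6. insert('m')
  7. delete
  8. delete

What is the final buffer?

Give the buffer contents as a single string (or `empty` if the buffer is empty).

After op 1 (add_cursor(6)): buffer="jwpxoajjuw" (len 10), cursors c3@6 c1@7 c2@10, authorship ..........
After op 2 (insert('x')): buffer="jwpxoaxjxjuwx" (len 13), cursors c3@7 c1@9 c2@13, authorship ......3.1...2
After op 3 (insert('d')): buffer="jwpxoaxdjxdjuwxd" (len 16), cursors c3@8 c1@11 c2@16, authorship ......33.11...22
After op 4 (move_right): buffer="jwpxoaxdjxdjuwxd" (len 16), cursors c3@9 c1@12 c2@16, authorship ......33.11...22
After op 5 (move_right): buffer="jwpxoaxdjxdjuwxd" (len 16), cursors c3@10 c1@13 c2@16, authorship ......33.11...22
After op 6 (insert('m')): buffer="jwpxoaxdjxmdjumwxdm" (len 19), cursors c3@11 c1@15 c2@19, authorship ......33.131..1.222
After op 7 (delete): buffer="jwpxoaxdjxdjuwxd" (len 16), cursors c3@10 c1@13 c2@16, authorship ......33.11...22
After op 8 (delete): buffer="jwpxoaxdjdjwx" (len 13), cursors c3@9 c1@11 c2@13, authorship ......33.1..2

Answer: jwpxoaxdjdjwx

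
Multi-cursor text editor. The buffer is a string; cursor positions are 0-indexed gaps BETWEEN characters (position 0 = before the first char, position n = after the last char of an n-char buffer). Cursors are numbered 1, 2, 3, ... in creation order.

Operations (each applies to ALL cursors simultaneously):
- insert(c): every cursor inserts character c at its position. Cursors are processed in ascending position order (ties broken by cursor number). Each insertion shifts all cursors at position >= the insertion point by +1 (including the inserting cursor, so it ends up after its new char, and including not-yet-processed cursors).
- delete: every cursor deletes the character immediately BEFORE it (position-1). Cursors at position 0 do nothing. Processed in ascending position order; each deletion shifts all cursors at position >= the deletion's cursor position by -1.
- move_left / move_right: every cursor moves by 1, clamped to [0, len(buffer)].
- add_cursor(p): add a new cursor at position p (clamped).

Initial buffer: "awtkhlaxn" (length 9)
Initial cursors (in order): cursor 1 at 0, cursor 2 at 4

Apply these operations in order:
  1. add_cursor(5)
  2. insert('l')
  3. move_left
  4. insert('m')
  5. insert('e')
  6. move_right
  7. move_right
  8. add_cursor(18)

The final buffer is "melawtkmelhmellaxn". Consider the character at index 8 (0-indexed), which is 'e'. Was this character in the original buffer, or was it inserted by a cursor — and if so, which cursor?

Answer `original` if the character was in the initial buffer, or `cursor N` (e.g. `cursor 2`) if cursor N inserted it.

Answer: cursor 2

Derivation:
After op 1 (add_cursor(5)): buffer="awtkhlaxn" (len 9), cursors c1@0 c2@4 c3@5, authorship .........
After op 2 (insert('l')): buffer="lawtklhllaxn" (len 12), cursors c1@1 c2@6 c3@8, authorship 1....2.3....
After op 3 (move_left): buffer="lawtklhllaxn" (len 12), cursors c1@0 c2@5 c3@7, authorship 1....2.3....
After op 4 (insert('m')): buffer="mlawtkmlhmllaxn" (len 15), cursors c1@1 c2@7 c3@10, authorship 11....22.33....
After op 5 (insert('e')): buffer="melawtkmelhmellaxn" (len 18), cursors c1@2 c2@9 c3@13, authorship 111....222.333....
After op 6 (move_right): buffer="melawtkmelhmellaxn" (len 18), cursors c1@3 c2@10 c3@14, authorship 111....222.333....
After op 7 (move_right): buffer="melawtkmelhmellaxn" (len 18), cursors c1@4 c2@11 c3@15, authorship 111....222.333....
After op 8 (add_cursor(18)): buffer="melawtkmelhmellaxn" (len 18), cursors c1@4 c2@11 c3@15 c4@18, authorship 111....222.333....
Authorship (.=original, N=cursor N): 1 1 1 . . . . 2 2 2 . 3 3 3 . . . .
Index 8: author = 2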